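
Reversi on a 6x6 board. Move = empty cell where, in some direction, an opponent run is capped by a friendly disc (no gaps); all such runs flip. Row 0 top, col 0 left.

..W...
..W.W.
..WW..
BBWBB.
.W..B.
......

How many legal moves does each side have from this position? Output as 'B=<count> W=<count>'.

-- B to move --
(0,1): flips 2 -> legal
(0,3): no bracket -> illegal
(0,4): no bracket -> illegal
(0,5): no bracket -> illegal
(1,1): flips 1 -> legal
(1,3): flips 2 -> legal
(1,5): no bracket -> illegal
(2,1): no bracket -> illegal
(2,4): no bracket -> illegal
(2,5): no bracket -> illegal
(4,0): no bracket -> illegal
(4,2): no bracket -> illegal
(4,3): no bracket -> illegal
(5,0): no bracket -> illegal
(5,1): flips 1 -> legal
(5,2): flips 1 -> legal
B mobility = 5
-- W to move --
(2,0): no bracket -> illegal
(2,1): flips 1 -> legal
(2,4): no bracket -> illegal
(2,5): no bracket -> illegal
(3,5): flips 2 -> legal
(4,0): flips 1 -> legal
(4,2): no bracket -> illegal
(4,3): flips 1 -> legal
(4,5): flips 1 -> legal
(5,3): no bracket -> illegal
(5,4): no bracket -> illegal
(5,5): flips 2 -> legal
W mobility = 6

Answer: B=5 W=6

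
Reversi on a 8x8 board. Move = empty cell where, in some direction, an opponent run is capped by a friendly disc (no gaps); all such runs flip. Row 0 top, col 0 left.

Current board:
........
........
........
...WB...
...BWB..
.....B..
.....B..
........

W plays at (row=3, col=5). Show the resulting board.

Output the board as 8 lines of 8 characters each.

Answer: ........
........
........
...WWW..
...BWB..
.....B..
.....B..
........

Derivation:
Place W at (3,5); scan 8 dirs for brackets.
Dir NW: first cell '.' (not opp) -> no flip
Dir N: first cell '.' (not opp) -> no flip
Dir NE: first cell '.' (not opp) -> no flip
Dir W: opp run (3,4) capped by W -> flip
Dir E: first cell '.' (not opp) -> no flip
Dir SW: first cell 'W' (not opp) -> no flip
Dir S: opp run (4,5) (5,5) (6,5), next='.' -> no flip
Dir SE: first cell '.' (not opp) -> no flip
All flips: (3,4)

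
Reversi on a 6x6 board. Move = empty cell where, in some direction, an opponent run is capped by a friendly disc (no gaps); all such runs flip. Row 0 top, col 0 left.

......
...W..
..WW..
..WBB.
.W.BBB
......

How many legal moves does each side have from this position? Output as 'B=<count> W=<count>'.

-- B to move --
(0,2): no bracket -> illegal
(0,3): flips 2 -> legal
(0,4): no bracket -> illegal
(1,1): flips 1 -> legal
(1,2): flips 1 -> legal
(1,4): no bracket -> illegal
(2,1): flips 1 -> legal
(2,4): no bracket -> illegal
(3,0): no bracket -> illegal
(3,1): flips 1 -> legal
(4,0): no bracket -> illegal
(4,2): no bracket -> illegal
(5,0): no bracket -> illegal
(5,1): no bracket -> illegal
(5,2): no bracket -> illegal
B mobility = 5
-- W to move --
(2,4): no bracket -> illegal
(2,5): no bracket -> illegal
(3,5): flips 2 -> legal
(4,2): no bracket -> illegal
(5,2): no bracket -> illegal
(5,3): flips 2 -> legal
(5,4): flips 1 -> legal
(5,5): flips 2 -> legal
W mobility = 4

Answer: B=5 W=4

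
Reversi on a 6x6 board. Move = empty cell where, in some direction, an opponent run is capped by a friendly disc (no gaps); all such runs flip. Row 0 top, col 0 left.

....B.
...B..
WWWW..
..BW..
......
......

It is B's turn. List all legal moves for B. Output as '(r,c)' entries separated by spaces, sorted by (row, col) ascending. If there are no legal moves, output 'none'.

(1,0): flips 1 -> legal
(1,1): no bracket -> illegal
(1,2): flips 1 -> legal
(1,4): flips 1 -> legal
(2,4): no bracket -> illegal
(3,0): no bracket -> illegal
(3,1): flips 1 -> legal
(3,4): flips 1 -> legal
(4,2): no bracket -> illegal
(4,3): flips 2 -> legal
(4,4): no bracket -> illegal

Answer: (1,0) (1,2) (1,4) (3,1) (3,4) (4,3)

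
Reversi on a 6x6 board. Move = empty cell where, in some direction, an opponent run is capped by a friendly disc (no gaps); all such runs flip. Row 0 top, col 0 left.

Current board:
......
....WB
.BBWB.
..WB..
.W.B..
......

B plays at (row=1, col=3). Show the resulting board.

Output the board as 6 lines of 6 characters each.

Place B at (1,3); scan 8 dirs for brackets.
Dir NW: first cell '.' (not opp) -> no flip
Dir N: first cell '.' (not opp) -> no flip
Dir NE: first cell '.' (not opp) -> no flip
Dir W: first cell '.' (not opp) -> no flip
Dir E: opp run (1,4) capped by B -> flip
Dir SW: first cell 'B' (not opp) -> no flip
Dir S: opp run (2,3) capped by B -> flip
Dir SE: first cell 'B' (not opp) -> no flip
All flips: (1,4) (2,3)

Answer: ......
...BBB
.BBBB.
..WB..
.W.B..
......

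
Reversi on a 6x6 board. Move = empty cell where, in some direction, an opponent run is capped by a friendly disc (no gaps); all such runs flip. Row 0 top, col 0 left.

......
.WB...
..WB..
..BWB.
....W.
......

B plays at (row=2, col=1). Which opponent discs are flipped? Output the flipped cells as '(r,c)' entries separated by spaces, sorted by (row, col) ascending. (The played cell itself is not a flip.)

Dir NW: first cell '.' (not opp) -> no flip
Dir N: opp run (1,1), next='.' -> no flip
Dir NE: first cell 'B' (not opp) -> no flip
Dir W: first cell '.' (not opp) -> no flip
Dir E: opp run (2,2) capped by B -> flip
Dir SW: first cell '.' (not opp) -> no flip
Dir S: first cell '.' (not opp) -> no flip
Dir SE: first cell 'B' (not opp) -> no flip

Answer: (2,2)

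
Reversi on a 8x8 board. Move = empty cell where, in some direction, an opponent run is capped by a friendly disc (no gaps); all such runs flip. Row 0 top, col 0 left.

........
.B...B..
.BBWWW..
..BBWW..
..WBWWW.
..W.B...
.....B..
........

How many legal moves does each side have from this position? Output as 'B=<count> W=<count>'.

Answer: B=11 W=10

Derivation:
-- B to move --
(1,2): no bracket -> illegal
(1,3): flips 1 -> legal
(1,4): flips 4 -> legal
(1,6): flips 2 -> legal
(2,6): flips 3 -> legal
(3,1): no bracket -> illegal
(3,6): flips 3 -> legal
(3,7): no bracket -> illegal
(4,1): flips 1 -> legal
(4,7): flips 3 -> legal
(5,1): flips 1 -> legal
(5,3): no bracket -> illegal
(5,5): flips 4 -> legal
(5,6): no bracket -> illegal
(5,7): no bracket -> illegal
(6,1): flips 1 -> legal
(6,2): flips 2 -> legal
(6,3): no bracket -> illegal
B mobility = 11
-- W to move --
(0,0): flips 3 -> legal
(0,1): no bracket -> illegal
(0,2): no bracket -> illegal
(0,4): no bracket -> illegal
(0,5): flips 1 -> legal
(0,6): flips 1 -> legal
(1,0): no bracket -> illegal
(1,2): flips 2 -> legal
(1,3): no bracket -> illegal
(1,4): no bracket -> illegal
(1,6): no bracket -> illegal
(2,0): flips 2 -> legal
(2,6): no bracket -> illegal
(3,0): no bracket -> illegal
(3,1): flips 2 -> legal
(4,1): flips 1 -> legal
(5,3): flips 2 -> legal
(5,5): no bracket -> illegal
(5,6): no bracket -> illegal
(6,3): flips 1 -> legal
(6,4): flips 1 -> legal
(6,6): no bracket -> illegal
(7,4): no bracket -> illegal
(7,5): no bracket -> illegal
(7,6): no bracket -> illegal
W mobility = 10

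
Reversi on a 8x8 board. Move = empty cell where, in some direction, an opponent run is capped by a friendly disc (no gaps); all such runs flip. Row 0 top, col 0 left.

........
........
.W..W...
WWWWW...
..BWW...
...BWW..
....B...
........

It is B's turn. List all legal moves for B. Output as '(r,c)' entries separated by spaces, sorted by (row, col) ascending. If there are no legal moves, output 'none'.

(1,0): no bracket -> illegal
(1,1): no bracket -> illegal
(1,2): no bracket -> illegal
(1,3): no bracket -> illegal
(1,4): flips 4 -> legal
(1,5): flips 2 -> legal
(2,0): flips 1 -> legal
(2,2): flips 1 -> legal
(2,3): flips 2 -> legal
(2,5): no bracket -> illegal
(3,5): flips 1 -> legal
(4,0): no bracket -> illegal
(4,1): no bracket -> illegal
(4,5): flips 2 -> legal
(4,6): flips 1 -> legal
(5,2): no bracket -> illegal
(5,6): flips 2 -> legal
(6,3): no bracket -> illegal
(6,5): no bracket -> illegal
(6,6): no bracket -> illegal

Answer: (1,4) (1,5) (2,0) (2,2) (2,3) (3,5) (4,5) (4,6) (5,6)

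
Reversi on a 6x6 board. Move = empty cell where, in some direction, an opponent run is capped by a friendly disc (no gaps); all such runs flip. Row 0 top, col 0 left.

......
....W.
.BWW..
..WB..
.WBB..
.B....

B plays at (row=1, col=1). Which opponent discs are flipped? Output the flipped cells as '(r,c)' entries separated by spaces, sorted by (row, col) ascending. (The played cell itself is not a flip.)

Answer: (2,2)

Derivation:
Dir NW: first cell '.' (not opp) -> no flip
Dir N: first cell '.' (not opp) -> no flip
Dir NE: first cell '.' (not opp) -> no flip
Dir W: first cell '.' (not opp) -> no flip
Dir E: first cell '.' (not opp) -> no flip
Dir SW: first cell '.' (not opp) -> no flip
Dir S: first cell 'B' (not opp) -> no flip
Dir SE: opp run (2,2) capped by B -> flip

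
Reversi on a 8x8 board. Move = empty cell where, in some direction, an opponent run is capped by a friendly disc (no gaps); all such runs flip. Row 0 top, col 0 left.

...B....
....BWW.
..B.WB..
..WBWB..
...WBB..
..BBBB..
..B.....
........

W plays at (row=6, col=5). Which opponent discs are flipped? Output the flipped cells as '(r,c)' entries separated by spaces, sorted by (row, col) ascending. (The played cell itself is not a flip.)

Dir NW: opp run (5,4) capped by W -> flip
Dir N: opp run (5,5) (4,5) (3,5) (2,5) capped by W -> flip
Dir NE: first cell '.' (not opp) -> no flip
Dir W: first cell '.' (not opp) -> no flip
Dir E: first cell '.' (not opp) -> no flip
Dir SW: first cell '.' (not opp) -> no flip
Dir S: first cell '.' (not opp) -> no flip
Dir SE: first cell '.' (not opp) -> no flip

Answer: (2,5) (3,5) (4,5) (5,4) (5,5)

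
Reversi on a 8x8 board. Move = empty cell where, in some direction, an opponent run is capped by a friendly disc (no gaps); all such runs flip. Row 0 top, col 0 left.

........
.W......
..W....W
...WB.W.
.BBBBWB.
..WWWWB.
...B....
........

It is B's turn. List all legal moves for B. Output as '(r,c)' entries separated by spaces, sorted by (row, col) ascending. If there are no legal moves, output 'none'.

(0,0): flips 3 -> legal
(0,1): no bracket -> illegal
(0,2): no bracket -> illegal
(1,0): no bracket -> illegal
(1,2): no bracket -> illegal
(1,3): no bracket -> illegal
(1,6): no bracket -> illegal
(1,7): no bracket -> illegal
(2,0): no bracket -> illegal
(2,1): no bracket -> illegal
(2,3): flips 1 -> legal
(2,4): flips 1 -> legal
(2,5): no bracket -> illegal
(2,6): flips 1 -> legal
(3,1): no bracket -> illegal
(3,2): flips 1 -> legal
(3,5): no bracket -> illegal
(3,7): no bracket -> illegal
(4,7): no bracket -> illegal
(5,1): flips 4 -> legal
(6,1): flips 1 -> legal
(6,2): flips 2 -> legal
(6,4): flips 3 -> legal
(6,5): flips 1 -> legal
(6,6): flips 1 -> legal

Answer: (0,0) (2,3) (2,4) (2,6) (3,2) (5,1) (6,1) (6,2) (6,4) (6,5) (6,6)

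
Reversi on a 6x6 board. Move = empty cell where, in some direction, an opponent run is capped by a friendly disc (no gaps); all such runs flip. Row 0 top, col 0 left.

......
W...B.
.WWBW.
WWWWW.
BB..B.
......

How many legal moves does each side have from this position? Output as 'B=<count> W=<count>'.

-- B to move --
(0,0): no bracket -> illegal
(0,1): no bracket -> illegal
(1,1): flips 4 -> legal
(1,2): no bracket -> illegal
(1,3): flips 2 -> legal
(1,5): no bracket -> illegal
(2,0): flips 3 -> legal
(2,5): flips 1 -> legal
(3,5): no bracket -> illegal
(4,2): no bracket -> illegal
(4,3): flips 1 -> legal
(4,5): flips 1 -> legal
B mobility = 6
-- W to move --
(0,3): no bracket -> illegal
(0,4): flips 1 -> legal
(0,5): flips 2 -> legal
(1,2): flips 1 -> legal
(1,3): flips 1 -> legal
(1,5): no bracket -> illegal
(2,5): no bracket -> illegal
(3,5): no bracket -> illegal
(4,2): no bracket -> illegal
(4,3): no bracket -> illegal
(4,5): no bracket -> illegal
(5,0): flips 2 -> legal
(5,1): flips 1 -> legal
(5,2): flips 1 -> legal
(5,3): no bracket -> illegal
(5,4): flips 1 -> legal
(5,5): flips 1 -> legal
W mobility = 9

Answer: B=6 W=9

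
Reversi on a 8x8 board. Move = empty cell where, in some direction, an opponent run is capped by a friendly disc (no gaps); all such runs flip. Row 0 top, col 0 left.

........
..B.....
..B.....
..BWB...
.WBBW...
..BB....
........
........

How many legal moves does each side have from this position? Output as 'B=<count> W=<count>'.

-- B to move --
(2,3): flips 1 -> legal
(2,4): flips 1 -> legal
(3,0): flips 1 -> legal
(3,1): no bracket -> illegal
(3,5): flips 1 -> legal
(4,0): flips 1 -> legal
(4,5): flips 1 -> legal
(5,0): flips 1 -> legal
(5,1): no bracket -> illegal
(5,4): flips 1 -> legal
(5,5): flips 2 -> legal
B mobility = 9
-- W to move --
(0,1): no bracket -> illegal
(0,2): no bracket -> illegal
(0,3): no bracket -> illegal
(1,1): flips 1 -> legal
(1,3): no bracket -> illegal
(2,1): no bracket -> illegal
(2,3): flips 1 -> legal
(2,4): flips 1 -> legal
(2,5): no bracket -> illegal
(3,1): flips 1 -> legal
(3,5): flips 1 -> legal
(4,5): no bracket -> illegal
(5,1): flips 1 -> legal
(5,4): no bracket -> illegal
(6,1): no bracket -> illegal
(6,2): flips 1 -> legal
(6,3): flips 3 -> legal
(6,4): no bracket -> illegal
W mobility = 8

Answer: B=9 W=8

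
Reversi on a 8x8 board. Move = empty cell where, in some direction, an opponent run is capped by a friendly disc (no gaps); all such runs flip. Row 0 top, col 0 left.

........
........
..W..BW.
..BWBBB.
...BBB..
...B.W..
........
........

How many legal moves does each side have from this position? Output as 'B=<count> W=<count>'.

Answer: B=8 W=8

Derivation:
-- B to move --
(1,1): flips 2 -> legal
(1,2): flips 1 -> legal
(1,3): no bracket -> illegal
(1,5): no bracket -> illegal
(1,6): flips 1 -> legal
(1,7): flips 1 -> legal
(2,1): no bracket -> illegal
(2,3): flips 1 -> legal
(2,4): no bracket -> illegal
(2,7): flips 1 -> legal
(3,1): no bracket -> illegal
(3,7): no bracket -> illegal
(4,2): no bracket -> illegal
(4,6): no bracket -> illegal
(5,4): no bracket -> illegal
(5,6): no bracket -> illegal
(6,4): no bracket -> illegal
(6,5): flips 1 -> legal
(6,6): flips 1 -> legal
B mobility = 8
-- W to move --
(1,4): no bracket -> illegal
(1,5): flips 3 -> legal
(1,6): no bracket -> illegal
(2,1): no bracket -> illegal
(2,3): no bracket -> illegal
(2,4): flips 1 -> legal
(2,7): no bracket -> illegal
(3,1): flips 1 -> legal
(3,7): flips 3 -> legal
(4,1): no bracket -> illegal
(4,2): flips 1 -> legal
(4,6): flips 1 -> legal
(4,7): no bracket -> illegal
(5,2): no bracket -> illegal
(5,4): no bracket -> illegal
(5,6): no bracket -> illegal
(6,2): flips 3 -> legal
(6,3): flips 2 -> legal
(6,4): no bracket -> illegal
W mobility = 8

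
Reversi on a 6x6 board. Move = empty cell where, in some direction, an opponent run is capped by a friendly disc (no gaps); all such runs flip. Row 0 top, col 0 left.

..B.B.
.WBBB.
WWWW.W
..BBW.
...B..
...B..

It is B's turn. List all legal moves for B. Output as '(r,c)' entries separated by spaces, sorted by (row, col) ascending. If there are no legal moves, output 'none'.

Answer: (0,0) (1,0) (3,0) (3,1) (3,5) (4,5)

Derivation:
(0,0): flips 2 -> legal
(0,1): no bracket -> illegal
(1,0): flips 2 -> legal
(1,5): no bracket -> illegal
(2,4): no bracket -> illegal
(3,0): flips 1 -> legal
(3,1): flips 1 -> legal
(3,5): flips 1 -> legal
(4,4): no bracket -> illegal
(4,5): flips 2 -> legal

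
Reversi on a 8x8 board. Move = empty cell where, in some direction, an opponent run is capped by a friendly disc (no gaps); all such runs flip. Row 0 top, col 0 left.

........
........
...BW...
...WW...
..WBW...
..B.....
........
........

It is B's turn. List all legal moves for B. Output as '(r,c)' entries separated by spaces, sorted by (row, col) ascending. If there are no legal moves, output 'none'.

Answer: (2,5) (3,2) (4,1) (4,5)

Derivation:
(1,3): no bracket -> illegal
(1,4): no bracket -> illegal
(1,5): no bracket -> illegal
(2,2): no bracket -> illegal
(2,5): flips 2 -> legal
(3,1): no bracket -> illegal
(3,2): flips 1 -> legal
(3,5): no bracket -> illegal
(4,1): flips 1 -> legal
(4,5): flips 2 -> legal
(5,1): no bracket -> illegal
(5,3): no bracket -> illegal
(5,4): no bracket -> illegal
(5,5): no bracket -> illegal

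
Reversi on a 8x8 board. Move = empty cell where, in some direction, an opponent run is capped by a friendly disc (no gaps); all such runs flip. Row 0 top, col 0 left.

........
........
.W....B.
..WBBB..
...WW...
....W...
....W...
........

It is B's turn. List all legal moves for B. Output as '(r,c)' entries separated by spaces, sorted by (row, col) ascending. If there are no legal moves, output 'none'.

(1,0): no bracket -> illegal
(1,1): no bracket -> illegal
(1,2): no bracket -> illegal
(2,0): no bracket -> illegal
(2,2): no bracket -> illegal
(2,3): no bracket -> illegal
(3,0): no bracket -> illegal
(3,1): flips 1 -> legal
(4,1): no bracket -> illegal
(4,2): no bracket -> illegal
(4,5): no bracket -> illegal
(5,2): flips 1 -> legal
(5,3): flips 2 -> legal
(5,5): flips 1 -> legal
(6,3): no bracket -> illegal
(6,5): no bracket -> illegal
(7,3): no bracket -> illegal
(7,4): flips 3 -> legal
(7,5): no bracket -> illegal

Answer: (3,1) (5,2) (5,3) (5,5) (7,4)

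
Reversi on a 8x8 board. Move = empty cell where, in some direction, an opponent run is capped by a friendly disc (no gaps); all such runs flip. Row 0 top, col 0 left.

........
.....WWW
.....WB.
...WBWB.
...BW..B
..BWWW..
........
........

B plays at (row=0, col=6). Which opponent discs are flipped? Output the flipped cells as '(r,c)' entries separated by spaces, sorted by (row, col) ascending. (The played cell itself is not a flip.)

Dir NW: edge -> no flip
Dir N: edge -> no flip
Dir NE: edge -> no flip
Dir W: first cell '.' (not opp) -> no flip
Dir E: first cell '.' (not opp) -> no flip
Dir SW: opp run (1,5), next='.' -> no flip
Dir S: opp run (1,6) capped by B -> flip
Dir SE: opp run (1,7), next=edge -> no flip

Answer: (1,6)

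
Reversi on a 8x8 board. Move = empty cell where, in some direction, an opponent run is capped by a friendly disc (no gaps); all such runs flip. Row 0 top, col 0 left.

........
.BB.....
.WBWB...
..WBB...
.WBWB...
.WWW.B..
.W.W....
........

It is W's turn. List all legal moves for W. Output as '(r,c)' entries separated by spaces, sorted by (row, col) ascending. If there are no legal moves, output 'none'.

(0,0): no bracket -> illegal
(0,1): flips 2 -> legal
(0,2): flips 2 -> legal
(0,3): flips 1 -> legal
(1,0): no bracket -> illegal
(1,3): no bracket -> illegal
(1,4): no bracket -> illegal
(1,5): flips 3 -> legal
(2,0): no bracket -> illegal
(2,5): flips 2 -> legal
(3,1): flips 1 -> legal
(3,5): flips 3 -> legal
(4,5): flips 2 -> legal
(4,6): no bracket -> illegal
(5,4): no bracket -> illegal
(5,6): no bracket -> illegal
(6,4): no bracket -> illegal
(6,5): no bracket -> illegal
(6,6): no bracket -> illegal

Answer: (0,1) (0,2) (0,3) (1,5) (2,5) (3,1) (3,5) (4,5)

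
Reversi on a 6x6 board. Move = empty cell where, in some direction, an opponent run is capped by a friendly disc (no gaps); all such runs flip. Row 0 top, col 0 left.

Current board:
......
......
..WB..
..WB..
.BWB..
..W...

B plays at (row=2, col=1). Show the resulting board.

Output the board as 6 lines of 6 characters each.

Place B at (2,1); scan 8 dirs for brackets.
Dir NW: first cell '.' (not opp) -> no flip
Dir N: first cell '.' (not opp) -> no flip
Dir NE: first cell '.' (not opp) -> no flip
Dir W: first cell '.' (not opp) -> no flip
Dir E: opp run (2,2) capped by B -> flip
Dir SW: first cell '.' (not opp) -> no flip
Dir S: first cell '.' (not opp) -> no flip
Dir SE: opp run (3,2) capped by B -> flip
All flips: (2,2) (3,2)

Answer: ......
......
.BBB..
..BB..
.BWB..
..W...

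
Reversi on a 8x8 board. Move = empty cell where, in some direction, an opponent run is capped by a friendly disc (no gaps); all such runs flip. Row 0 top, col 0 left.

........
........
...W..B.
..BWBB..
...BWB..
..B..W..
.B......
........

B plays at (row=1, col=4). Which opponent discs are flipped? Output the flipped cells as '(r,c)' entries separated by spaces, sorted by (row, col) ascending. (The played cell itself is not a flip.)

Answer: (2,3)

Derivation:
Dir NW: first cell '.' (not opp) -> no flip
Dir N: first cell '.' (not opp) -> no flip
Dir NE: first cell '.' (not opp) -> no flip
Dir W: first cell '.' (not opp) -> no flip
Dir E: first cell '.' (not opp) -> no flip
Dir SW: opp run (2,3) capped by B -> flip
Dir S: first cell '.' (not opp) -> no flip
Dir SE: first cell '.' (not opp) -> no flip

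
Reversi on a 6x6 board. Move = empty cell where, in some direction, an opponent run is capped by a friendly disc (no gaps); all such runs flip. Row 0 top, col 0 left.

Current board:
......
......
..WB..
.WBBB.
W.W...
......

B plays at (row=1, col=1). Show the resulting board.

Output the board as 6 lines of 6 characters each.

Place B at (1,1); scan 8 dirs for brackets.
Dir NW: first cell '.' (not opp) -> no flip
Dir N: first cell '.' (not opp) -> no flip
Dir NE: first cell '.' (not opp) -> no flip
Dir W: first cell '.' (not opp) -> no flip
Dir E: first cell '.' (not opp) -> no flip
Dir SW: first cell '.' (not opp) -> no flip
Dir S: first cell '.' (not opp) -> no flip
Dir SE: opp run (2,2) capped by B -> flip
All flips: (2,2)

Answer: ......
.B....
..BB..
.WBBB.
W.W...
......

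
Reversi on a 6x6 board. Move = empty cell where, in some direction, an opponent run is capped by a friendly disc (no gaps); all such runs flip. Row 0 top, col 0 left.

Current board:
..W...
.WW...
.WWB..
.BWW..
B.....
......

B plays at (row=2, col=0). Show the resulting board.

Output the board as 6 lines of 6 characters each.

Answer: ..W...
.WW...
BBBB..
.BWW..
B.....
......

Derivation:
Place B at (2,0); scan 8 dirs for brackets.
Dir NW: edge -> no flip
Dir N: first cell '.' (not opp) -> no flip
Dir NE: opp run (1,1) (0,2), next=edge -> no flip
Dir W: edge -> no flip
Dir E: opp run (2,1) (2,2) capped by B -> flip
Dir SW: edge -> no flip
Dir S: first cell '.' (not opp) -> no flip
Dir SE: first cell 'B' (not opp) -> no flip
All flips: (2,1) (2,2)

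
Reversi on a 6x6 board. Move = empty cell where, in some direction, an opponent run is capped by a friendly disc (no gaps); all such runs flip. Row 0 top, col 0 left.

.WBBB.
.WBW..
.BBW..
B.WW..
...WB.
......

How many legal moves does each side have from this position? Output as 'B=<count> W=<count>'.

-- B to move --
(0,0): flips 2 -> legal
(1,0): flips 1 -> legal
(1,4): flips 1 -> legal
(2,0): flips 1 -> legal
(2,4): flips 2 -> legal
(3,1): no bracket -> illegal
(3,4): flips 1 -> legal
(4,1): no bracket -> illegal
(4,2): flips 2 -> legal
(5,2): no bracket -> illegal
(5,3): flips 4 -> legal
(5,4): flips 2 -> legal
B mobility = 9
-- W to move --
(0,5): flips 3 -> legal
(1,0): flips 1 -> legal
(1,4): no bracket -> illegal
(1,5): no bracket -> illegal
(2,0): flips 2 -> legal
(3,1): flips 2 -> legal
(3,4): no bracket -> illegal
(3,5): no bracket -> illegal
(4,0): no bracket -> illegal
(4,1): no bracket -> illegal
(4,5): flips 1 -> legal
(5,3): no bracket -> illegal
(5,4): no bracket -> illegal
(5,5): flips 1 -> legal
W mobility = 6

Answer: B=9 W=6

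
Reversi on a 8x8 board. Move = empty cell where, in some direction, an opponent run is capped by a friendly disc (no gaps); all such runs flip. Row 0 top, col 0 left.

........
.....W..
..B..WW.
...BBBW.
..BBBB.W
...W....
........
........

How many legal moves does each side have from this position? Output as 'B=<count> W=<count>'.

Answer: B=8 W=6

Derivation:
-- B to move --
(0,4): no bracket -> illegal
(0,5): flips 2 -> legal
(0,6): no bracket -> illegal
(1,4): no bracket -> illegal
(1,6): flips 1 -> legal
(1,7): flips 1 -> legal
(2,4): no bracket -> illegal
(2,7): flips 1 -> legal
(3,7): flips 1 -> legal
(4,6): no bracket -> illegal
(5,2): no bracket -> illegal
(5,4): no bracket -> illegal
(5,6): no bracket -> illegal
(5,7): no bracket -> illegal
(6,2): flips 1 -> legal
(6,3): flips 1 -> legal
(6,4): flips 1 -> legal
B mobility = 8
-- W to move --
(1,1): no bracket -> illegal
(1,2): no bracket -> illegal
(1,3): no bracket -> illegal
(2,1): no bracket -> illegal
(2,3): flips 2 -> legal
(2,4): no bracket -> illegal
(3,1): flips 1 -> legal
(3,2): flips 3 -> legal
(4,1): no bracket -> illegal
(4,6): no bracket -> illegal
(5,1): no bracket -> illegal
(5,2): flips 2 -> legal
(5,4): flips 1 -> legal
(5,5): flips 2 -> legal
(5,6): no bracket -> illegal
W mobility = 6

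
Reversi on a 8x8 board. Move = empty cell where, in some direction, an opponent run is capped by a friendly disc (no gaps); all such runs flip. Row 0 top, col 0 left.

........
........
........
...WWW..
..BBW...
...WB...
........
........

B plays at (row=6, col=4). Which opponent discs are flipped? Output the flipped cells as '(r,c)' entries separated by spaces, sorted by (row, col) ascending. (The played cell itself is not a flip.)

Answer: (5,3)

Derivation:
Dir NW: opp run (5,3) capped by B -> flip
Dir N: first cell 'B' (not opp) -> no flip
Dir NE: first cell '.' (not opp) -> no flip
Dir W: first cell '.' (not opp) -> no flip
Dir E: first cell '.' (not opp) -> no flip
Dir SW: first cell '.' (not opp) -> no flip
Dir S: first cell '.' (not opp) -> no flip
Dir SE: first cell '.' (not opp) -> no flip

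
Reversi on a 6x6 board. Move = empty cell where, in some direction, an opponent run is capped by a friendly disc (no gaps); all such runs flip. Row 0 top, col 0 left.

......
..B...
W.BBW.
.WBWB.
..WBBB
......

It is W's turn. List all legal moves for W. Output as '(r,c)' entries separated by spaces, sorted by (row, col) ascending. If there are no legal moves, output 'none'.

(0,1): no bracket -> illegal
(0,2): flips 3 -> legal
(0,3): no bracket -> illegal
(1,1): flips 1 -> legal
(1,3): flips 2 -> legal
(1,4): no bracket -> illegal
(2,1): flips 2 -> legal
(2,5): no bracket -> illegal
(3,5): flips 1 -> legal
(4,1): no bracket -> illegal
(5,2): no bracket -> illegal
(5,3): flips 1 -> legal
(5,4): flips 2 -> legal
(5,5): flips 1 -> legal

Answer: (0,2) (1,1) (1,3) (2,1) (3,5) (5,3) (5,4) (5,5)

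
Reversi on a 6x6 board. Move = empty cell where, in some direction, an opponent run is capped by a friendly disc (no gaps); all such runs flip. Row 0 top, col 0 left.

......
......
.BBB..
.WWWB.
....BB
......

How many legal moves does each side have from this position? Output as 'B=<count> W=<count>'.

-- B to move --
(2,0): no bracket -> illegal
(2,4): no bracket -> illegal
(3,0): flips 3 -> legal
(4,0): flips 1 -> legal
(4,1): flips 2 -> legal
(4,2): flips 1 -> legal
(4,3): flips 2 -> legal
B mobility = 5
-- W to move --
(1,0): flips 1 -> legal
(1,1): flips 2 -> legal
(1,2): flips 1 -> legal
(1,3): flips 2 -> legal
(1,4): flips 1 -> legal
(2,0): no bracket -> illegal
(2,4): no bracket -> illegal
(2,5): no bracket -> illegal
(3,0): no bracket -> illegal
(3,5): flips 1 -> legal
(4,3): no bracket -> illegal
(5,3): no bracket -> illegal
(5,4): no bracket -> illegal
(5,5): flips 1 -> legal
W mobility = 7

Answer: B=5 W=7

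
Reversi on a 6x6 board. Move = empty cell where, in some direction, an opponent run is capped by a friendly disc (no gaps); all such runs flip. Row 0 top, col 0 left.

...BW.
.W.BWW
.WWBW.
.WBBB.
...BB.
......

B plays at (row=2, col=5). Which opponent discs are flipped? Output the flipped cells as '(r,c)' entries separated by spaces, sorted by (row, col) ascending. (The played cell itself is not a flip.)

Dir NW: opp run (1,4) capped by B -> flip
Dir N: opp run (1,5), next='.' -> no flip
Dir NE: edge -> no flip
Dir W: opp run (2,4) capped by B -> flip
Dir E: edge -> no flip
Dir SW: first cell 'B' (not opp) -> no flip
Dir S: first cell '.' (not opp) -> no flip
Dir SE: edge -> no flip

Answer: (1,4) (2,4)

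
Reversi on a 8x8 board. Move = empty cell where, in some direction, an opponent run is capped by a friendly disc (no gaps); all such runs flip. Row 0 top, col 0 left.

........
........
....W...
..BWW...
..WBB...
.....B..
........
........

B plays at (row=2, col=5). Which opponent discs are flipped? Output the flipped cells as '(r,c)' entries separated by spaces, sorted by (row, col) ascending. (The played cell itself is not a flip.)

Answer: (3,4)

Derivation:
Dir NW: first cell '.' (not opp) -> no flip
Dir N: first cell '.' (not opp) -> no flip
Dir NE: first cell '.' (not opp) -> no flip
Dir W: opp run (2,4), next='.' -> no flip
Dir E: first cell '.' (not opp) -> no flip
Dir SW: opp run (3,4) capped by B -> flip
Dir S: first cell '.' (not opp) -> no flip
Dir SE: first cell '.' (not opp) -> no flip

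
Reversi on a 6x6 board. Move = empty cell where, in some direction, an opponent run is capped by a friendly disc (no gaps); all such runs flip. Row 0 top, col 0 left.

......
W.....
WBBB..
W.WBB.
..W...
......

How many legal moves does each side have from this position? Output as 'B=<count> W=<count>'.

Answer: B=5 W=4

Derivation:
-- B to move --
(0,0): no bracket -> illegal
(0,1): no bracket -> illegal
(1,1): no bracket -> illegal
(3,1): flips 1 -> legal
(4,0): no bracket -> illegal
(4,1): flips 1 -> legal
(4,3): flips 1 -> legal
(5,1): flips 1 -> legal
(5,2): flips 2 -> legal
(5,3): no bracket -> illegal
B mobility = 5
-- W to move --
(1,1): no bracket -> illegal
(1,2): flips 2 -> legal
(1,3): no bracket -> illegal
(1,4): flips 1 -> legal
(2,4): flips 4 -> legal
(2,5): no bracket -> illegal
(3,1): no bracket -> illegal
(3,5): flips 2 -> legal
(4,3): no bracket -> illegal
(4,4): no bracket -> illegal
(4,5): no bracket -> illegal
W mobility = 4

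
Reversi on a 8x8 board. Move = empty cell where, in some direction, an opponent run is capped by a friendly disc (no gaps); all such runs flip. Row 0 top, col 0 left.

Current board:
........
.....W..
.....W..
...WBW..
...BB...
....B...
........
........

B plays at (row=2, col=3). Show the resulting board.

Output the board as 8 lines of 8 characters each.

Answer: ........
.....W..
...B.W..
...BBW..
...BB...
....B...
........
........

Derivation:
Place B at (2,3); scan 8 dirs for brackets.
Dir NW: first cell '.' (not opp) -> no flip
Dir N: first cell '.' (not opp) -> no flip
Dir NE: first cell '.' (not opp) -> no flip
Dir W: first cell '.' (not opp) -> no flip
Dir E: first cell '.' (not opp) -> no flip
Dir SW: first cell '.' (not opp) -> no flip
Dir S: opp run (3,3) capped by B -> flip
Dir SE: first cell 'B' (not opp) -> no flip
All flips: (3,3)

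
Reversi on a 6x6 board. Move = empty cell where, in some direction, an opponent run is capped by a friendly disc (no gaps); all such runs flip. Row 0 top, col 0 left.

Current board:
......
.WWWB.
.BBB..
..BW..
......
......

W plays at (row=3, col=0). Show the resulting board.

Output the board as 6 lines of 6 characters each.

Answer: ......
.WWWB.
.WBB..
W.BW..
......
......

Derivation:
Place W at (3,0); scan 8 dirs for brackets.
Dir NW: edge -> no flip
Dir N: first cell '.' (not opp) -> no flip
Dir NE: opp run (2,1) capped by W -> flip
Dir W: edge -> no flip
Dir E: first cell '.' (not opp) -> no flip
Dir SW: edge -> no flip
Dir S: first cell '.' (not opp) -> no flip
Dir SE: first cell '.' (not opp) -> no flip
All flips: (2,1)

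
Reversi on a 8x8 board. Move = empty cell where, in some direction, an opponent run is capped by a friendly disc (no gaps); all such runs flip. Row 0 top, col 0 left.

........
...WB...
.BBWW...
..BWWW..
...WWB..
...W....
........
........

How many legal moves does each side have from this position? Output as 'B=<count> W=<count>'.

Answer: B=7 W=11

Derivation:
-- B to move --
(0,2): no bracket -> illegal
(0,3): no bracket -> illegal
(0,4): flips 1 -> legal
(1,2): flips 3 -> legal
(1,5): no bracket -> illegal
(2,5): flips 3 -> legal
(2,6): no bracket -> illegal
(3,6): flips 3 -> legal
(4,2): flips 2 -> legal
(4,6): no bracket -> illegal
(5,2): no bracket -> illegal
(5,4): flips 4 -> legal
(5,5): flips 2 -> legal
(6,2): no bracket -> illegal
(6,3): no bracket -> illegal
(6,4): no bracket -> illegal
B mobility = 7
-- W to move --
(0,3): no bracket -> illegal
(0,4): flips 1 -> legal
(0,5): flips 1 -> legal
(1,0): flips 2 -> legal
(1,1): flips 1 -> legal
(1,2): no bracket -> illegal
(1,5): flips 1 -> legal
(2,0): flips 2 -> legal
(2,5): no bracket -> illegal
(3,0): no bracket -> illegal
(3,1): flips 2 -> legal
(3,6): no bracket -> illegal
(4,1): flips 1 -> legal
(4,2): no bracket -> illegal
(4,6): flips 1 -> legal
(5,4): no bracket -> illegal
(5,5): flips 1 -> legal
(5,6): flips 1 -> legal
W mobility = 11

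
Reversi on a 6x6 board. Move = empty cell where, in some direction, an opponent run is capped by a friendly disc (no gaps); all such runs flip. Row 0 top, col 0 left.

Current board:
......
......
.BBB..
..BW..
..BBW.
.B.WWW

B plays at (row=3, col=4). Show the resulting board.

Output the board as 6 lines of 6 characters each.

Answer: ......
......
.BBB..
..BBB.
..BBW.
.B.WWW

Derivation:
Place B at (3,4); scan 8 dirs for brackets.
Dir NW: first cell 'B' (not opp) -> no flip
Dir N: first cell '.' (not opp) -> no flip
Dir NE: first cell '.' (not opp) -> no flip
Dir W: opp run (3,3) capped by B -> flip
Dir E: first cell '.' (not opp) -> no flip
Dir SW: first cell 'B' (not opp) -> no flip
Dir S: opp run (4,4) (5,4), next=edge -> no flip
Dir SE: first cell '.' (not opp) -> no flip
All flips: (3,3)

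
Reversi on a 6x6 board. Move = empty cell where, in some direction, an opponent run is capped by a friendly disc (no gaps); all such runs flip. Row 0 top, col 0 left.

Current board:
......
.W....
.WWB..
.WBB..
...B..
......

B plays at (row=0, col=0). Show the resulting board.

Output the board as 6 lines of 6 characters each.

Place B at (0,0); scan 8 dirs for brackets.
Dir NW: edge -> no flip
Dir N: edge -> no flip
Dir NE: edge -> no flip
Dir W: edge -> no flip
Dir E: first cell '.' (not opp) -> no flip
Dir SW: edge -> no flip
Dir S: first cell '.' (not opp) -> no flip
Dir SE: opp run (1,1) (2,2) capped by B -> flip
All flips: (1,1) (2,2)

Answer: B.....
.B....
.WBB..
.WBB..
...B..
......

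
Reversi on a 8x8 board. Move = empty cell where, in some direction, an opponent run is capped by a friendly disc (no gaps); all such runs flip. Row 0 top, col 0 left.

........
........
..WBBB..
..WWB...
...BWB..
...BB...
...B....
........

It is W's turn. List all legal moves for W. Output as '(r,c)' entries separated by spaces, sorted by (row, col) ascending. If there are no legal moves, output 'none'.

(1,2): no bracket -> illegal
(1,3): flips 1 -> legal
(1,4): flips 3 -> legal
(1,5): flips 1 -> legal
(1,6): no bracket -> illegal
(2,6): flips 3 -> legal
(3,5): flips 1 -> legal
(3,6): no bracket -> illegal
(4,2): flips 1 -> legal
(4,6): flips 1 -> legal
(5,2): no bracket -> illegal
(5,5): no bracket -> illegal
(5,6): no bracket -> illegal
(6,2): flips 1 -> legal
(6,4): flips 1 -> legal
(6,5): flips 2 -> legal
(7,2): no bracket -> illegal
(7,3): flips 3 -> legal
(7,4): no bracket -> illegal

Answer: (1,3) (1,4) (1,5) (2,6) (3,5) (4,2) (4,6) (6,2) (6,4) (6,5) (7,3)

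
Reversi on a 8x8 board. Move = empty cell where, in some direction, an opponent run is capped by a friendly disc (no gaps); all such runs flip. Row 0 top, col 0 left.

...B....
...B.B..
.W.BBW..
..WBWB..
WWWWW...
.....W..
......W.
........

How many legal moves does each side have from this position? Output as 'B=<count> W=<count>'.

-- B to move --
(1,0): no bracket -> illegal
(1,1): no bracket -> illegal
(1,2): no bracket -> illegal
(1,4): no bracket -> illegal
(1,6): no bracket -> illegal
(2,0): no bracket -> illegal
(2,2): no bracket -> illegal
(2,6): flips 1 -> legal
(3,0): no bracket -> illegal
(3,1): flips 1 -> legal
(3,6): no bracket -> illegal
(4,5): flips 1 -> legal
(4,6): no bracket -> illegal
(5,0): flips 2 -> legal
(5,1): flips 1 -> legal
(5,2): no bracket -> illegal
(5,3): flips 2 -> legal
(5,4): flips 2 -> legal
(5,6): no bracket -> illegal
(5,7): no bracket -> illegal
(6,4): no bracket -> illegal
(6,5): no bracket -> illegal
(6,7): no bracket -> illegal
(7,5): no bracket -> illegal
(7,6): no bracket -> illegal
(7,7): flips 3 -> legal
B mobility = 8
-- W to move --
(0,2): no bracket -> illegal
(0,4): no bracket -> illegal
(0,5): flips 1 -> legal
(0,6): flips 3 -> legal
(1,2): flips 1 -> legal
(1,4): flips 2 -> legal
(1,6): no bracket -> illegal
(2,2): flips 3 -> legal
(2,6): flips 1 -> legal
(3,6): flips 1 -> legal
(4,5): flips 1 -> legal
(4,6): no bracket -> illegal
W mobility = 8

Answer: B=8 W=8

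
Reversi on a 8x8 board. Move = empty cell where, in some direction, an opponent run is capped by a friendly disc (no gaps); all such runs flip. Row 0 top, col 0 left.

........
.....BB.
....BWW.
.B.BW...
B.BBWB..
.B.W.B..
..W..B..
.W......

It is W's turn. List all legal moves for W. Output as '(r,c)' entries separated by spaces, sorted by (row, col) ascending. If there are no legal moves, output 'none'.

(0,4): flips 1 -> legal
(0,5): flips 1 -> legal
(0,6): flips 1 -> legal
(0,7): flips 1 -> legal
(1,3): no bracket -> illegal
(1,4): flips 1 -> legal
(1,7): no bracket -> illegal
(2,0): flips 2 -> legal
(2,1): no bracket -> illegal
(2,2): flips 1 -> legal
(2,3): flips 3 -> legal
(2,7): no bracket -> illegal
(3,0): no bracket -> illegal
(3,2): flips 1 -> legal
(3,5): no bracket -> illegal
(3,6): no bracket -> illegal
(4,1): flips 2 -> legal
(4,6): flips 1 -> legal
(5,0): no bracket -> illegal
(5,2): flips 1 -> legal
(5,4): no bracket -> illegal
(5,6): flips 1 -> legal
(6,0): no bracket -> illegal
(6,1): no bracket -> illegal
(6,4): no bracket -> illegal
(6,6): flips 1 -> legal
(7,4): no bracket -> illegal
(7,5): no bracket -> illegal
(7,6): no bracket -> illegal

Answer: (0,4) (0,5) (0,6) (0,7) (1,4) (2,0) (2,2) (2,3) (3,2) (4,1) (4,6) (5,2) (5,6) (6,6)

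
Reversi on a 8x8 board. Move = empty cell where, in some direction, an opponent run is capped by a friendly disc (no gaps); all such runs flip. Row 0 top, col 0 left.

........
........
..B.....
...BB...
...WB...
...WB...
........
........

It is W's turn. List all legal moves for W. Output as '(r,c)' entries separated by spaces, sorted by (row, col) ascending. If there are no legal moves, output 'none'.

Answer: (2,3) (2,5) (3,5) (4,5) (5,5) (6,5)

Derivation:
(1,1): no bracket -> illegal
(1,2): no bracket -> illegal
(1,3): no bracket -> illegal
(2,1): no bracket -> illegal
(2,3): flips 1 -> legal
(2,4): no bracket -> illegal
(2,5): flips 1 -> legal
(3,1): no bracket -> illegal
(3,2): no bracket -> illegal
(3,5): flips 1 -> legal
(4,2): no bracket -> illegal
(4,5): flips 1 -> legal
(5,5): flips 1 -> legal
(6,3): no bracket -> illegal
(6,4): no bracket -> illegal
(6,5): flips 1 -> legal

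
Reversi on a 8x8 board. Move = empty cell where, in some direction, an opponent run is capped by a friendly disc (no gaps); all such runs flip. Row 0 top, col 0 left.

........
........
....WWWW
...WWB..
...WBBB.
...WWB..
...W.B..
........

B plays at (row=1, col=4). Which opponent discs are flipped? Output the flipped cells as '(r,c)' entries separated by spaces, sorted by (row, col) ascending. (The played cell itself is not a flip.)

Answer: (2,4) (3,4)

Derivation:
Dir NW: first cell '.' (not opp) -> no flip
Dir N: first cell '.' (not opp) -> no flip
Dir NE: first cell '.' (not opp) -> no flip
Dir W: first cell '.' (not opp) -> no flip
Dir E: first cell '.' (not opp) -> no flip
Dir SW: first cell '.' (not opp) -> no flip
Dir S: opp run (2,4) (3,4) capped by B -> flip
Dir SE: opp run (2,5), next='.' -> no flip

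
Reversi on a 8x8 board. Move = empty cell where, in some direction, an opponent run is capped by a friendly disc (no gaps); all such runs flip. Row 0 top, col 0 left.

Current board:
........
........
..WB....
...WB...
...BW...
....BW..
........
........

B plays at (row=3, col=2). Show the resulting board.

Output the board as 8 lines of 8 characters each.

Answer: ........
........
..WB....
..BBB...
...BW...
....BW..
........
........

Derivation:
Place B at (3,2); scan 8 dirs for brackets.
Dir NW: first cell '.' (not opp) -> no flip
Dir N: opp run (2,2), next='.' -> no flip
Dir NE: first cell 'B' (not opp) -> no flip
Dir W: first cell '.' (not opp) -> no flip
Dir E: opp run (3,3) capped by B -> flip
Dir SW: first cell '.' (not opp) -> no flip
Dir S: first cell '.' (not opp) -> no flip
Dir SE: first cell 'B' (not opp) -> no flip
All flips: (3,3)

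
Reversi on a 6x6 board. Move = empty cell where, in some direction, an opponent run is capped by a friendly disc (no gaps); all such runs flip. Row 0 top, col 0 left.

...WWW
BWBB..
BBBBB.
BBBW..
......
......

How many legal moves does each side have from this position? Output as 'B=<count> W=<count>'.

Answer: B=7 W=4

Derivation:
-- B to move --
(0,0): flips 1 -> legal
(0,1): flips 1 -> legal
(0,2): flips 1 -> legal
(1,4): no bracket -> illegal
(1,5): no bracket -> illegal
(3,4): flips 1 -> legal
(4,2): flips 1 -> legal
(4,3): flips 1 -> legal
(4,4): flips 1 -> legal
B mobility = 7
-- W to move --
(0,0): no bracket -> illegal
(0,1): no bracket -> illegal
(0,2): no bracket -> illegal
(1,4): flips 2 -> legal
(1,5): flips 1 -> legal
(2,5): no bracket -> illegal
(3,4): no bracket -> illegal
(3,5): no bracket -> illegal
(4,0): flips 3 -> legal
(4,1): flips 2 -> legal
(4,2): no bracket -> illegal
(4,3): no bracket -> illegal
W mobility = 4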